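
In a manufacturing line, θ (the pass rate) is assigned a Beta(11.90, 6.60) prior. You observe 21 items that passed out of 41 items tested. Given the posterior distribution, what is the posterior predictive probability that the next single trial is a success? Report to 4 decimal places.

The Beta prior is conjugate to a Binomial/Bernoulli likelihood; the update adds successes to α and failures to β.
Posterior: Beta(α+k, β+n−k) = Beta(11.90+21, 6.60+20) = Beta(32.90, 26.60).
For a single future Bernoulli trial, P(success | data) = α/(α+β) = 0.5529.

0.5529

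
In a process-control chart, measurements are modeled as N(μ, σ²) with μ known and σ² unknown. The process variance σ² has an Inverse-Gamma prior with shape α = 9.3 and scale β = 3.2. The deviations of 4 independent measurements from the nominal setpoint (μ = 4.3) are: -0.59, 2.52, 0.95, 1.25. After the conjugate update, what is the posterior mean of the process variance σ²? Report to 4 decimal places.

0.7555

With known mean μ and an Inverse-Gamma(α, β) prior on σ², the Normal likelihood is conjugate: posterior is Inv-Gamma(α + n/2, β + Σ(xᵢ−μ)²/2).
Σ(xᵢ−μ)² = (-0.59)² + (2.52)² + (0.95)² + (1.25)² = 9.1635.
Posterior: Inv-Gamma(9.3 + 4/2, 3.2 + 9.1635/2) = Inv-Gamma(11.30, 7.78175).
E[σ²|data] = β/(α−1) = 7.78175/10.30 = 0.7555.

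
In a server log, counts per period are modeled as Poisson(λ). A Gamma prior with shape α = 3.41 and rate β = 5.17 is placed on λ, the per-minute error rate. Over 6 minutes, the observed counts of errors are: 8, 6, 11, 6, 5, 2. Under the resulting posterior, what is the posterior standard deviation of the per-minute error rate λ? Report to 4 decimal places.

0.5761

With a Gamma(shape α, rate β) prior, the Poisson likelihood is conjugate: the posterior is Gamma(α + ΣXᵢ, β + n).
Sum of counts S = 38 over n = 6 minutes.
Posterior: Gamma(α+S, β+n) = Gamma(3.41+38, 5.17+6) = Gamma(41.41, 11.17).
SD = √α/β = √41.41/11.17 = 0.5761.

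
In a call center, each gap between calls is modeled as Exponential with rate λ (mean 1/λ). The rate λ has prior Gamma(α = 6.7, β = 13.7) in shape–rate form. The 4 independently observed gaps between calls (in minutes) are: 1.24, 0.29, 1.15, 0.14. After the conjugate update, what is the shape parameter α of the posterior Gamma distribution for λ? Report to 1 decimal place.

10.7

With a Gamma(shape α, rate β) prior on the exponential rate λ, the posterior after n observations with total T = Σxᵢ is Gamma(α+n, β+T).
Sum of observations T = 2.82 minutes; n = 4.
Posterior: Gamma(6.7+4, 13.7+2.82) = Gamma(10.7, 16.52).
Posterior α = 10.7.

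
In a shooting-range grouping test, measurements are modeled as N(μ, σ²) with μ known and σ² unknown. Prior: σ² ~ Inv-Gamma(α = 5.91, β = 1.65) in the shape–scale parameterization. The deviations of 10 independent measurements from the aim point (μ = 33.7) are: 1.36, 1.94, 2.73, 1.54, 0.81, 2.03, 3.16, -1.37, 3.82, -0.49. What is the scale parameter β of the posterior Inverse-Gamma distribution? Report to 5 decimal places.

With known mean μ and an Inverse-Gamma(α, β) prior on σ², the Normal likelihood is conjugate: posterior is Inv-Gamma(α + n/2, β + Σ(xᵢ−μ)²/2).
Σ(xᵢ−μ)² = (1.36)² + (1.94)² + (2.73)² + (1.54)² + (0.81)² + (2.03)² + (3.16)² + (-1.37)² + (3.82)² + (-0.49)² = 46.9097.
Posterior: Inv-Gamma(5.91 + 10/2, 1.65 + 46.9097/2) = Inv-Gamma(10.91, 25.10485).
Posterior β = 25.10485.

25.10485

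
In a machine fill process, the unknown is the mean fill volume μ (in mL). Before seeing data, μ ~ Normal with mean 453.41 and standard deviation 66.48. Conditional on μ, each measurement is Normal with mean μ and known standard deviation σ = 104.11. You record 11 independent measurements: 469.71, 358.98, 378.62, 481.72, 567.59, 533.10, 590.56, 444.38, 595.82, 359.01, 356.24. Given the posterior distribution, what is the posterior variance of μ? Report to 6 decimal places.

For Normal data with known variance σ², a Normal(μ₀, σ₀²) prior on μ is conjugate. Posterior precision = 1/σ₀² + n/σ²; posterior mean is the precision-weighted average of μ₀ and x̄.
σ₀² = 66.48² = 4419.5904, σ² = 104.11² = 10838.8921; σ² + n·σ₀² = 10838.8921 + 11·4419.5904 = 59454.3865.
Posterior precision = 1/σ₀² + n/σ² = 1/4419.5904 + 11/10838.8921 = (σ² + n·σ₀²)/(σ₀²σ²) = 59454.3865/(4419.5904·10838.8921); posterior variance σₙ² = σ₀²σ²/(σ² + n·σ₀²) = 4419.5904·10838.8921/59454.3865 = 805.717901.

805.717901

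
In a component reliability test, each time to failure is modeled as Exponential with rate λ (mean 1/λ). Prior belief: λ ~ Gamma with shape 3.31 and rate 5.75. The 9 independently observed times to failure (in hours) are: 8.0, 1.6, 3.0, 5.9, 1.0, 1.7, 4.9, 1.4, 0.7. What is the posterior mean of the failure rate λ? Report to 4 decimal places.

With a Gamma(shape α, rate β) prior on the exponential rate λ, the posterior after n observations with total T = Σxᵢ is Gamma(α+n, β+T).
Sum of observations T = 28.2 hours; n = 9.
Posterior: Gamma(3.31+9, 5.75+28.2) = Gamma(12.31, 33.95).
Posterior mean of λ = α/β = 12.31/33.95 = 0.3626.

0.3626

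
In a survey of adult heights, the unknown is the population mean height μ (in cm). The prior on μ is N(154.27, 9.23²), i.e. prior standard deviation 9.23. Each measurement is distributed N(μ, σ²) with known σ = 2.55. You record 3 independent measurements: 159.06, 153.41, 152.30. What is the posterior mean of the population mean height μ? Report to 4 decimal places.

For Normal data with known variance σ², a Normal(μ₀, σ₀²) prior on μ is conjugate. Posterior precision = 1/σ₀² + n/σ²; posterior mean is the precision-weighted average of μ₀ and x̄.
Σxᵢ = 159.06 + 153.41 + 152.30 = 464.77, so n·x̄ = 464.77.
σ₀² = 9.23² = 85.1929, σ² = 2.55² = 6.5025; σ² + n·σ₀² = 6.5025 + 3·85.1929 = 262.0812.
Posterior mean = (μ₀/σ₀² + n·x̄/σ²)/(1/σ₀² + n/σ²) = (σ²·μ₀ + σ₀²·n·x̄)/(σ² + n·σ₀²) = (6.5025·154.27 + 85.1929·464.77)/262.0812 = 40598.244808/262.0812 = 154.9071.

154.9071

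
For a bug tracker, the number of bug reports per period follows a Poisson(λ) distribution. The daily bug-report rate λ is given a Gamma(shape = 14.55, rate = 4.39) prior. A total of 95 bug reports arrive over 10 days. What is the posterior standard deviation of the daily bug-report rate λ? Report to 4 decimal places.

With a Gamma(shape α, rate β) prior, the Poisson likelihood is conjugate: the posterior is Gamma(α + ΣXᵢ, β + n).
Posterior: Gamma(α+S, β+n) = Gamma(14.55+95, 4.39+10) = Gamma(109.55, 14.39).
SD = √α/β = √109.55/14.39 = 0.7274.

0.7274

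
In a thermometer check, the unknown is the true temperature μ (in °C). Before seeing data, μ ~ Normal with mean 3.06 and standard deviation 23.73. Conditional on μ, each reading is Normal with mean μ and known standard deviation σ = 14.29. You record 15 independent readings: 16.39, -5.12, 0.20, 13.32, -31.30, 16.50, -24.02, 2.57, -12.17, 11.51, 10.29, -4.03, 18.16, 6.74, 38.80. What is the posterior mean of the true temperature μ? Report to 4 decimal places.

For Normal data with known variance σ², a Normal(μ₀, σ₀²) prior on μ is conjugate. Posterior precision = 1/σ₀² + n/σ²; posterior mean is the precision-weighted average of μ₀ and x̄.
Σxᵢ = 16.39 + (-5.12) + 0.20 + 13.32 + (-31.30) + 16.50 + (-24.02) + 2.57 + (-12.17) + 11.51 + 10.29 + (-4.03) + 18.16 + 6.74 + 38.80 = 57.84, so n·x̄ = 57.84.
σ₀² = 23.73² = 563.1129, σ² = 14.29² = 204.2041; σ² + n·σ₀² = 204.2041 + 15·563.1129 = 8650.8976.
Posterior mean = (μ₀/σ₀² + n·x̄/σ²)/(1/σ₀² + n/σ²) = (σ²·μ₀ + σ₀²·n·x̄)/(σ² + n·σ₀²) = (204.2041·3.06 + 563.1129·57.84)/8650.8976 = 33195.314682/8650.8976 = 3.8372.

3.8372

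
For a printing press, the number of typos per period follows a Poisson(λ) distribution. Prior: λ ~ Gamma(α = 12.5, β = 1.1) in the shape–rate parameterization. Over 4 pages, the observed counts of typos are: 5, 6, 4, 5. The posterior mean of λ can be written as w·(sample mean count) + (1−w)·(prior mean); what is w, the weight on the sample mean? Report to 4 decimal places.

0.7843

With a Gamma(shape α, rate β) prior, the Poisson likelihood is conjugate: the posterior is Gamma(α + ΣXᵢ, β + n).
Posterior mean = (α₀+S)/(β₀+n) = [n/(β₀+n)]·(S/n) + [β₀/(β₀+n)]·(α₀/β₀), so only n and β₀ enter the weight.
Weight on data w = n/(β₀+n) = 4/(1.1+4) = 4/5.1 = 0.7843.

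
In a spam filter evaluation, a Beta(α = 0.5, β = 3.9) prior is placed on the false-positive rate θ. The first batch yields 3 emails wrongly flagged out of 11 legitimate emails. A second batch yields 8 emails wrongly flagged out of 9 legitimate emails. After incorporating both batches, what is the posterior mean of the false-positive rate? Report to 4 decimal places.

The Beta prior is conjugate to a Binomial/Bernoulli likelihood; the update adds successes to α and failures to β.
After batch 1: Beta(0.5+3, 3.9+8) = Beta(3.5, 11.9).
After batch 2: Beta(3.5+8, 11.9+1) = Beta(11.5, 12.9).
Posterior mean = α/(α+β) = 11.5/24.4 = 0.4713.

0.4713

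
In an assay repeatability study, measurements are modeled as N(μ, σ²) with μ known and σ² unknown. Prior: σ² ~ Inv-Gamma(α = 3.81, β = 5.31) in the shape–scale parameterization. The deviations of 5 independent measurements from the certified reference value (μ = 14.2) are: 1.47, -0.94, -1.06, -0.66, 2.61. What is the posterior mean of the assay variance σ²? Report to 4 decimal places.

With known mean μ and an Inverse-Gamma(α, β) prior on σ², the Normal likelihood is conjugate: posterior is Inv-Gamma(α + n/2, β + Σ(xᵢ−μ)²/2).
Σ(xᵢ−μ)² = (1.47)² + (-0.94)² + (-1.06)² + (-0.66)² + (2.61)² = 11.4158.
Posterior: Inv-Gamma(3.81 + 5/2, 5.31 + 11.4158/2) = Inv-Gamma(6.31, 11.01790).
E[σ²|data] = β/(α−1) = 11.01790/5.31 = 2.0749.

2.0749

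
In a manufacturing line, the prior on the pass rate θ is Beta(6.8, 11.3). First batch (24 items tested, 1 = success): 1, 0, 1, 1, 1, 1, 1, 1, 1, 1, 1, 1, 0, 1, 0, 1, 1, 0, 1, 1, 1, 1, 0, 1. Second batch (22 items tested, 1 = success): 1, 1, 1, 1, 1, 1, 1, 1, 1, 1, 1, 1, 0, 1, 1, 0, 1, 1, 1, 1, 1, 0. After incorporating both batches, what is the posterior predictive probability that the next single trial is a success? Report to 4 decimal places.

0.6989

The Beta prior is conjugate to a Binomial/Bernoulli likelihood; the update adds successes to α and failures to β.
After batch 1: Beta(6.8+19, 11.3+5) = Beta(25.8, 16.3).
After batch 2: Beta(25.8+19, 16.3+3) = Beta(44.8, 19.3).
For a single future Bernoulli trial, P(success | data) = α/(α+β) = 0.6989.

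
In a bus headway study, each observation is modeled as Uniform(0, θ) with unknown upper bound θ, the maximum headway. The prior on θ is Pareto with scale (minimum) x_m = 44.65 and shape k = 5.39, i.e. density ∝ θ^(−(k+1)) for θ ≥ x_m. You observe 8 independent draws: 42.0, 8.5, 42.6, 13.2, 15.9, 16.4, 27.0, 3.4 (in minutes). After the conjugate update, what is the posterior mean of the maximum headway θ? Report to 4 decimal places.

A Pareto(scale x_m, shape k) prior on the upper bound θ of Uniform(0, θ) is conjugate: posterior is Pareto(max(x_m, max xᵢ), k + n).
Sample maximum = 42.6; prior scale x_m = 44.65 → posterior scale = max = 44.65.
Posterior shape = 5.39 + 8 = 13.39.
E[θ|data] = k·x_m/(k−1) = 13.39·44.65/12.39 = 48.2537.

48.2537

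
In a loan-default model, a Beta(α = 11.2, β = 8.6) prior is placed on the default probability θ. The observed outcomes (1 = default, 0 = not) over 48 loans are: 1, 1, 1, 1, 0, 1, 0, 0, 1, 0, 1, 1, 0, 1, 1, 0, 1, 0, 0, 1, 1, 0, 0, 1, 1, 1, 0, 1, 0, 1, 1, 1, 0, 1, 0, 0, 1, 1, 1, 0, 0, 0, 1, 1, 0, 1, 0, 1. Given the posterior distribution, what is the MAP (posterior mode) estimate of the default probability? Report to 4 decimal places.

The Beta prior is conjugate to a Binomial/Bernoulli likelihood; the update adds successes to α and failures to β.
Posterior: Beta(α+k, β+n−k) = Beta(11.2+28, 8.6+20) = Beta(39.2, 28.6).
Mode of Beta(a,b) for a,b>1 is (a−1)/(a+b−2) = 38.2/65.8 = 0.5805.

0.5805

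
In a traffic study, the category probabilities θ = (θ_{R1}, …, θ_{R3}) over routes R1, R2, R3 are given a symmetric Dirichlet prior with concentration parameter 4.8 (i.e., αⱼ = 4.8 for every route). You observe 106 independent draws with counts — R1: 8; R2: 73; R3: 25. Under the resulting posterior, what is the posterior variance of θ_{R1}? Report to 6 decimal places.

0.000783

The Dirichlet prior is conjugate to the Multinomial likelihood: each posterior αⱼ = prior αⱼ + observed count nⱼ.
Posterior concentration: (12.8, 77.8, 29.8), total = 120.4.
Var[θ_j] = α_j(Σα−α_j)/((Σα)²(Σα+1)) = 12.8·107.6/(120.4²·121.4) = 0.000783.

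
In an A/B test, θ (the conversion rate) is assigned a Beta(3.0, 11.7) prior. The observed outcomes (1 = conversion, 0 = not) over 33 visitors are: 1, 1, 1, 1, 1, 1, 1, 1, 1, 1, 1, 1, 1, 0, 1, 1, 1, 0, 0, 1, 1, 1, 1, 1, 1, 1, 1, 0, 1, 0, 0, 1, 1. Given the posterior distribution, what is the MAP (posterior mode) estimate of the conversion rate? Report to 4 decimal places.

The Beta prior is conjugate to a Binomial/Bernoulli likelihood; the update adds successes to α and failures to β.
Posterior: Beta(α+k, β+n−k) = Beta(3.0+27, 11.7+6) = Beta(30.0, 17.7).
Mode of Beta(a,b) for a,b>1 is (a−1)/(a+b−2) = 29.0/45.7 = 0.6346.

0.6346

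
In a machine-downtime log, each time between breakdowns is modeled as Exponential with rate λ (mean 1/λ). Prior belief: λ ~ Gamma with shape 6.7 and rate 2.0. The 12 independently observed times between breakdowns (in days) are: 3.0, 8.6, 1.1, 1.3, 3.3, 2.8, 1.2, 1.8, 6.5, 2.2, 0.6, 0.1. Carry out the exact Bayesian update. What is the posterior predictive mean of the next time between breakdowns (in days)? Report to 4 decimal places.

With a Gamma(shape α, rate β) prior on the exponential rate λ, the posterior after n observations with total T = Σxᵢ is Gamma(α+n, β+T).
Sum of observations T = 32.5 days; n = 12.
Posterior: Gamma(6.7+12, 2.0+32.5) = Gamma(18.7, 34.5).
The predictive distribution for the next observation is Lomax; its mean is β/(α−1) = 34.5/17.7 = 1.9492.

1.9492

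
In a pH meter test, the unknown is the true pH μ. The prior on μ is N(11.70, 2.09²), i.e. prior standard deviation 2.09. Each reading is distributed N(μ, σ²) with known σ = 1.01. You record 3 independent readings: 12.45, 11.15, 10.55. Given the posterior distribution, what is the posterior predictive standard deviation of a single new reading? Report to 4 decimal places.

For Normal data with known variance σ², a Normal(μ₀, σ₀²) prior on μ is conjugate. Posterior precision = 1/σ₀² + n/σ²; posterior mean is the precision-weighted average of μ₀ and x̄.
σ₀² = 2.09² = 4.3681, σ² = 1.01² = 1.0201; σ² + n·σ₀² = 1.0201 + 3·4.3681 = 14.1244.
Posterior precision = 1/σ₀² + n/σ² = 1/4.3681 + 3/1.0201 = (σ² + n·σ₀²)/(σ₀²σ²) = 14.1244/(4.3681·1.0201); posterior variance σₙ² = σ₀²σ²/(σ² + n·σ₀²) = 4.3681·1.0201/14.1244 = 0.315475.
Predictive variance for one new observation = σₙ² + σ² = 4.3681·1.0201/14.1244 + 1.0201 = σ²·(σ₀² + 14.1244)/14.1244 = 1.0201·18.4925/14.1244 = 1.335575; SD = √(1.0201·18.4925/14.1244) = 1.1557.

1.1557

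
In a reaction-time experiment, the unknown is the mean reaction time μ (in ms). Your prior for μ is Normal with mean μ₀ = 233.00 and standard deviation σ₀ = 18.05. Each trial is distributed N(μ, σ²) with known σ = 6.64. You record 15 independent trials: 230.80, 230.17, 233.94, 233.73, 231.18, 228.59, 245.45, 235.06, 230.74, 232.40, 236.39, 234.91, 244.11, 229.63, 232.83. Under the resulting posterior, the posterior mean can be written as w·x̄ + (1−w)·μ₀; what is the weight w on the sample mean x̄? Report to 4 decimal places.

0.9911

For Normal data with known variance σ², a Normal(μ₀, σ₀²) prior on μ is conjugate. Posterior precision = 1/σ₀² + n/σ²; posterior mean is the precision-weighted average of μ₀ and x̄.
σ₀² = 18.05² = 325.8025, σ² = 6.64² = 44.0896. Prior precision 1/σ₀² = 1/325.8025; data precision n/σ² = 15/44.0896.
w = (n/σ²)/(1/σ₀² + n/σ²) = n·σ₀²/(σ² + n·σ₀²) = 15·325.8025/(44.0896 + 15·325.8025) = 4887.0375/4931.1271 = 0.9911.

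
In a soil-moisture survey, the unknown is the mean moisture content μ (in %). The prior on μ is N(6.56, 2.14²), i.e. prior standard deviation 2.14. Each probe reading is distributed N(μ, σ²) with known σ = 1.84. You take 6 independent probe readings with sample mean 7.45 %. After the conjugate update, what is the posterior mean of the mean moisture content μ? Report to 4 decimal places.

7.3524

For Normal data with known variance σ², a Normal(μ₀, σ₀²) prior on μ is conjugate. Posterior precision = 1/σ₀² + n/σ²; posterior mean is the precision-weighted average of μ₀ and x̄.
n·x̄ = 6·7.45 = 44.7.
σ₀² = 2.14² = 4.5796, σ² = 1.84² = 3.3856; σ² + n·σ₀² = 3.3856 + 6·4.5796 = 30.8632.
Posterior mean = (μ₀/σ₀² + n·x̄/σ²)/(1/σ₀² + n/σ²) = (σ²·μ₀ + σ₀²·n·x̄)/(σ² + n·σ₀²) = (3.3856·6.56 + 4.5796·44.7)/30.8632 = 226.917656/30.8632 = 7.3524.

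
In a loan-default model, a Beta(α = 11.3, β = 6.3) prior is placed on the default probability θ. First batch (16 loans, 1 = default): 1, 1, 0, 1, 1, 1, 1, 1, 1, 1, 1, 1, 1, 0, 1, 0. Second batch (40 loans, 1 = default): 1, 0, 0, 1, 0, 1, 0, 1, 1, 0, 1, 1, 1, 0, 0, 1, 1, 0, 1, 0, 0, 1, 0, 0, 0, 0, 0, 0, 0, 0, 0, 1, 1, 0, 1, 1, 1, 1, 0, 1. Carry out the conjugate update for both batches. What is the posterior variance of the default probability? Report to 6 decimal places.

0.003247

The Beta prior is conjugate to a Binomial/Bernoulli likelihood; the update adds successes to α and failures to β.
After batch 1: Beta(11.3+13, 6.3+3) = Beta(24.3, 9.3).
After batch 2: Beta(24.3+19, 9.3+21) = Beta(43.3, 30.3).
Var = αβ/((α+β)²(α+β+1)) = 43.3·30.3/(73.6²·74.6) = 0.003247.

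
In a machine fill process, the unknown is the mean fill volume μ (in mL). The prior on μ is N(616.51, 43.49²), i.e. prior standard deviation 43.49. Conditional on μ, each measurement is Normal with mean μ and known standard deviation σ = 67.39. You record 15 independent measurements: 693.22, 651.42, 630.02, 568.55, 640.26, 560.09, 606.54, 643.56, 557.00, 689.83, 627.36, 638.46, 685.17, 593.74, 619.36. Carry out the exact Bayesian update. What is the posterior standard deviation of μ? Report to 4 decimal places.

16.1550

For Normal data with known variance σ², a Normal(μ₀, σ₀²) prior on μ is conjugate. Posterior precision = 1/σ₀² + n/σ²; posterior mean is the precision-weighted average of μ₀ and x̄.
σ₀² = 43.49² = 1891.3801, σ² = 67.39² = 4541.4121; σ² + n·σ₀² = 4541.4121 + 15·1891.3801 = 32912.1136.
Posterior precision = 1/σ₀² + n/σ² = 1/1891.3801 + 15/4541.4121 = (σ² + n·σ₀²)/(σ₀²σ²) = 32912.1136/(1891.3801·4541.4121); posterior variance σₙ² = σ₀²σ²/(σ² + n·σ₀²) = 1891.3801·4541.4121/32912.1136 = 260.984043.
Posterior SD = √σₙ² = √(1891.3801·4541.4121/32912.1136) = 16.1550.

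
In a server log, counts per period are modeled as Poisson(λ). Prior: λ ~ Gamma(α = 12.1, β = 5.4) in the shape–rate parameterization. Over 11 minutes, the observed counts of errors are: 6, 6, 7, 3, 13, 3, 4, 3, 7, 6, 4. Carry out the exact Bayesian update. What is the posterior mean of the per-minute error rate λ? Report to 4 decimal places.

With a Gamma(shape α, rate β) prior, the Poisson likelihood is conjugate: the posterior is Gamma(α + ΣXᵢ, β + n).
Sum of counts S = 62 over n = 11 minutes.
Posterior: Gamma(α+S, β+n) = Gamma(12.1+62, 5.4+11) = Gamma(74.1, 16.4).
Posterior mean = α/β = 74.1/16.4 = 4.5183.

4.5183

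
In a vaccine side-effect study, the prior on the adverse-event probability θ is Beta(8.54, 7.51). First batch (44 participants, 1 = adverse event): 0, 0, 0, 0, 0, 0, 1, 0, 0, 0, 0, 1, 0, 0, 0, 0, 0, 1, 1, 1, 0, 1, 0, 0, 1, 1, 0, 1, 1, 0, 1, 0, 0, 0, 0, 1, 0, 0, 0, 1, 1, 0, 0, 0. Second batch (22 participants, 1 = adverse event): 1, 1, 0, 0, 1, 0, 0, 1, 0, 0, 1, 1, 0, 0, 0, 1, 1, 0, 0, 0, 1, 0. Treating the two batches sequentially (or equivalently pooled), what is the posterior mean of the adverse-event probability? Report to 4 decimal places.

0.3844

The Beta prior is conjugate to a Binomial/Bernoulli likelihood; the update adds successes to α and failures to β.
After batch 1: Beta(8.54+14, 7.51+30) = Beta(22.54, 37.51).
After batch 2: Beta(22.54+9, 37.51+13) = Beta(31.54, 50.51).
Posterior mean = α/(α+β) = 31.54/82.05 = 0.3844.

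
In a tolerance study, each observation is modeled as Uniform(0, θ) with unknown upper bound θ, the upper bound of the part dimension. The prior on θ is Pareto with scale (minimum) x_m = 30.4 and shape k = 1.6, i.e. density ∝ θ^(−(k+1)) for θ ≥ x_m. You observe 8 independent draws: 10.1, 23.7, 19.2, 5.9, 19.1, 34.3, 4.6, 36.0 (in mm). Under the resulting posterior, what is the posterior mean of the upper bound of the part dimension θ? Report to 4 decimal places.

A Pareto(scale x_m, shape k) prior on the upper bound θ of Uniform(0, θ) is conjugate: posterior is Pareto(max(x_m, max xᵢ), k + n).
Sample maximum = 36.0; prior scale x_m = 30.4 → posterior scale = max = 36.0.
Posterior shape = 1.6 + 8 = 9.6.
E[θ|data] = k·x_m/(k−1) = 9.6·36.0/8.6 = 40.1860.

40.1860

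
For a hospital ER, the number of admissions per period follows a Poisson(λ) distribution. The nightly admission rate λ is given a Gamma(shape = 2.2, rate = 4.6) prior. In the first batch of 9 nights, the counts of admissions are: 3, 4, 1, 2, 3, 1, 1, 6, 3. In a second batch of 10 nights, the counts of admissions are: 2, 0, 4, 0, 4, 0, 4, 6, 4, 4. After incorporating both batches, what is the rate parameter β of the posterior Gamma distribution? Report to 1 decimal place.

With a Gamma(shape α, rate β) prior, the Poisson likelihood is conjugate: the posterior is Gamma(α + ΣXᵢ, β + n).
Batch 1: sum of counts S = 24 over n = 9 nights.
After batch 1: Gamma(α+S, β+n) = Gamma(2.2+24, 4.6+9) = Gamma(26.2, 13.6).
Batch 2: sum of counts S = 28 over n = 10 nights.
After batch 2: Gamma(α+S, β+n) = Gamma(26.2+28, 13.6+10) = Gamma(54.2, 23.6).
Posterior β = 23.6.

23.6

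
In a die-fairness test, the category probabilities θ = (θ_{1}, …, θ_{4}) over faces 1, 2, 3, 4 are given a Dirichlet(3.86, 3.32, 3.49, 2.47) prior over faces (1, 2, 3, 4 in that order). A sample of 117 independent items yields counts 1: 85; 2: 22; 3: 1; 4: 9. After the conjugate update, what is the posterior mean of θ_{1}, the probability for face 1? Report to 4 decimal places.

0.6828

The Dirichlet prior is conjugate to the Multinomial likelihood: each posterior αⱼ = prior αⱼ + observed count nⱼ.
Posterior concentration: (88.86, 25.32, 4.49, 11.47), total = 130.14.
E[θ_{1}|data] = α_{1}/Σα = 88.86/130.14 = 0.6828.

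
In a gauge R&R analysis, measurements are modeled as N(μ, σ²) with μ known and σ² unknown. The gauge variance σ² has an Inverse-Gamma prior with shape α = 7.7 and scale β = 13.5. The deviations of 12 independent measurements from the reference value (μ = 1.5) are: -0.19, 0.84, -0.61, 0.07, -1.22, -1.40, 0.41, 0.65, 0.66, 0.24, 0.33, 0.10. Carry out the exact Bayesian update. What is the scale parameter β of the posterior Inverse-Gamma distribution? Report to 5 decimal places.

16.38490

With known mean μ and an Inverse-Gamma(α, β) prior on σ², the Normal likelihood is conjugate: posterior is Inv-Gamma(α + n/2, β + Σ(xᵢ−μ)²/2).
Σ(xᵢ−μ)² = (-0.19)² + (0.84)² + (-0.61)² + (0.07)² + (-1.22)² + (-1.40)² + (0.41)² + (0.65)² + (0.66)² + (0.24)² + (0.33)² + (0.10)² = 5.7698.
Posterior: Inv-Gamma(7.7 + 12/2, 13.5 + 5.7698/2) = Inv-Gamma(13.70, 16.38490).
Posterior β = 16.38490.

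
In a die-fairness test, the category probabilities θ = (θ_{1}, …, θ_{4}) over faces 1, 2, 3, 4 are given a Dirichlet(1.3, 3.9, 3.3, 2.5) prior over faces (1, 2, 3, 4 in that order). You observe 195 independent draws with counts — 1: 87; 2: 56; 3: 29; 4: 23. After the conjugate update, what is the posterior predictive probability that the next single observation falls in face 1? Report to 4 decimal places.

The Dirichlet prior is conjugate to the Multinomial likelihood: each posterior αⱼ = prior αⱼ + observed count nⱼ.
Posterior concentration: (88.3, 59.9, 32.3, 25.5), total = 206.0.
P(next = 1 | data) = α_{1}/Σα = 0.4286.

0.4286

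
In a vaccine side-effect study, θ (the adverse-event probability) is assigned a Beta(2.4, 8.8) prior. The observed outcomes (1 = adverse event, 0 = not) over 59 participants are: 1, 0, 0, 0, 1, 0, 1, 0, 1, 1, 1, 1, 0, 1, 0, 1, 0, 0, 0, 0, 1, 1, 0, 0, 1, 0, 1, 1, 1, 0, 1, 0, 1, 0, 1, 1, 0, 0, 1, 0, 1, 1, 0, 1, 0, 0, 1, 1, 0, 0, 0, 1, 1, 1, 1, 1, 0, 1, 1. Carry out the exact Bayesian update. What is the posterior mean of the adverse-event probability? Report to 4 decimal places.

0.4900

The Beta prior is conjugate to a Binomial/Bernoulli likelihood; the update adds successes to α and failures to β.
Posterior: Beta(α+k, β+n−k) = Beta(2.4+32, 8.8+27) = Beta(34.4, 35.8).
Posterior mean = α/(α+β) = 34.4/70.2 = 0.4900.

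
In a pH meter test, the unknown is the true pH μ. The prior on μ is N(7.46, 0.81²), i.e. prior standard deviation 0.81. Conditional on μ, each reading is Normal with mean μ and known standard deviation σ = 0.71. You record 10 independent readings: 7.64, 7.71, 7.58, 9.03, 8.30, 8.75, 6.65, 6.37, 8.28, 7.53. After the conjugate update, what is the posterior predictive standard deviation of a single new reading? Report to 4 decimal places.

0.7422

For Normal data with known variance σ², a Normal(μ₀, σ₀²) prior on μ is conjugate. Posterior precision = 1/σ₀² + n/σ²; posterior mean is the precision-weighted average of μ₀ and x̄.
σ₀² = 0.81² = 0.6561, σ² = 0.71² = 0.5041; σ² + n·σ₀² = 0.5041 + 10·0.6561 = 7.0651.
Posterior precision = 1/σ₀² + n/σ² = 1/0.6561 + 10/0.5041 = (σ² + n·σ₀²)/(σ₀²σ²) = 7.0651/(0.6561·0.5041); posterior variance σₙ² = σ₀²σ²/(σ² + n·σ₀²) = 0.6561·0.5041/7.0651 = 0.046813.
Predictive variance for one new observation = σₙ² + σ² = 0.6561·0.5041/7.0651 + 0.5041 = σ²·(σ₀² + 7.0651)/7.0651 = 0.5041·7.7212/7.0651 = 0.550913; SD = √(0.5041·7.7212/7.0651) = 0.7422.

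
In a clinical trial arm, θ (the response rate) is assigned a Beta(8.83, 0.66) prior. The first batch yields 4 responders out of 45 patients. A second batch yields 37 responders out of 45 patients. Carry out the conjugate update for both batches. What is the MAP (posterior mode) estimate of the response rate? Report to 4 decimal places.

0.5009

The Beta prior is conjugate to a Binomial/Bernoulli likelihood; the update adds successes to α and failures to β.
After batch 1: Beta(8.83+4, 0.66+41) = Beta(12.83, 41.66).
After batch 2: Beta(12.83+37, 41.66+8) = Beta(49.83, 49.66).
Mode of Beta(a,b) for a,b>1 is (a−1)/(a+b−2) = 48.83/97.49 = 0.5009.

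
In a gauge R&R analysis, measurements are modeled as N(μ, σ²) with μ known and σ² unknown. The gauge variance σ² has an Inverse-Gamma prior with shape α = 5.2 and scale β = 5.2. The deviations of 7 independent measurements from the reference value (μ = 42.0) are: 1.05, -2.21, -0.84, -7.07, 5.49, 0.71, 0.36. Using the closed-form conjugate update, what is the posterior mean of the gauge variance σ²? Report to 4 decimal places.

6.3540

With known mean μ and an Inverse-Gamma(α, β) prior on σ², the Normal likelihood is conjugate: posterior is Inv-Gamma(α + n/2, β + Σ(xᵢ−μ)²/2).
Σ(xᵢ−μ)² = (1.05)² + (-2.21)² + (-0.84)² + (-7.07)² + (5.49)² + (0.71)² + (0.36)² = 87.4509.
Posterior: Inv-Gamma(5.2 + 7/2, 5.2 + 87.4509/2) = Inv-Gamma(8.70, 48.92545).
E[σ²|data] = β/(α−1) = 48.92545/7.70 = 6.3540.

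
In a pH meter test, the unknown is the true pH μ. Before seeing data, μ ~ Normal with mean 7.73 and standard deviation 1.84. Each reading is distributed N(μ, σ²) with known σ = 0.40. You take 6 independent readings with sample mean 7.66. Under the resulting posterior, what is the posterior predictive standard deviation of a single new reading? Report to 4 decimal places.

For Normal data with known variance σ², a Normal(μ₀, σ₀²) prior on μ is conjugate. Posterior precision = 1/σ₀² + n/σ²; posterior mean is the precision-weighted average of μ₀ and x̄.
σ₀² = 1.84² = 3.3856, σ² = 0.40² = 0.16; σ² + n·σ₀² = 0.16 + 6·3.3856 = 20.4736.
Posterior precision = 1/σ₀² + n/σ² = 1/3.3856 + 6/0.16 = (σ² + n·σ₀²)/(σ₀²σ²) = 20.4736/(3.3856·0.16); posterior variance σₙ² = σ₀²σ²/(σ² + n·σ₀²) = 3.3856·0.16/20.4736 = 0.026458.
Predictive variance for one new observation = σₙ² + σ² = 3.3856·0.16/20.4736 + 0.16 = σ²·(σ₀² + 20.4736)/20.4736 = 0.16·23.8592/20.4736 = 0.186458; SD = √(0.16·23.8592/20.4736) = 0.4318.

0.4318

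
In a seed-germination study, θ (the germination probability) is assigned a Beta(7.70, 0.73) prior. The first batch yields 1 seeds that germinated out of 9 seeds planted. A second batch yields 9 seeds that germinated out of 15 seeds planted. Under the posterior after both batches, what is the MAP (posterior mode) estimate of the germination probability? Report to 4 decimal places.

The Beta prior is conjugate to a Binomial/Bernoulli likelihood; the update adds successes to α and failures to β.
After batch 1: Beta(7.70+1, 0.73+8) = Beta(8.70, 8.73).
After batch 2: Beta(8.70+9, 8.73+6) = Beta(17.70, 14.73).
Mode of Beta(a,b) for a,b>1 is (a−1)/(a+b−2) = 16.70/30.43 = 0.5488.

0.5488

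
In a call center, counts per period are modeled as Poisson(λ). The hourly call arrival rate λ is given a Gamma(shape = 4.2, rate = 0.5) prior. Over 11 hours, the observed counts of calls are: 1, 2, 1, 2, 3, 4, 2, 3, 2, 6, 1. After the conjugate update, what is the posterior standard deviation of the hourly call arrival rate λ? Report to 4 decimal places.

0.4857

With a Gamma(shape α, rate β) prior, the Poisson likelihood is conjugate: the posterior is Gamma(α + ΣXᵢ, β + n).
Sum of counts S = 27 over n = 11 hours.
Posterior: Gamma(α+S, β+n) = Gamma(4.2+27, 0.5+11) = Gamma(31.2, 11.5).
SD = √α/β = √31.2/11.5 = 0.4857.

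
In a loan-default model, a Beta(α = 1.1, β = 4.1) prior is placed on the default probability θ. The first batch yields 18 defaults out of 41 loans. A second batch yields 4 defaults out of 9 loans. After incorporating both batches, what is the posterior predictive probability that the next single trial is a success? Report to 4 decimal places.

0.4185

The Beta prior is conjugate to a Binomial/Bernoulli likelihood; the update adds successes to α and failures to β.
After batch 1: Beta(1.1+18, 4.1+23) = Beta(19.1, 27.1).
After batch 2: Beta(19.1+4, 27.1+5) = Beta(23.1, 32.1).
For a single future Bernoulli trial, P(success | data) = α/(α+β) = 0.4185.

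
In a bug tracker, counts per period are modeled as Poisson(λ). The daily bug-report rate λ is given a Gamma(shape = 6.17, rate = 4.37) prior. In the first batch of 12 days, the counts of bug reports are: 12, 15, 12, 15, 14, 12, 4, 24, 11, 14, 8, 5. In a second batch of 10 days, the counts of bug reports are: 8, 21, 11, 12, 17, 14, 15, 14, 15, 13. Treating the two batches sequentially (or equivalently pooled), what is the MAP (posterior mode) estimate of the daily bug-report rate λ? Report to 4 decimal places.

With a Gamma(shape α, rate β) prior, the Poisson likelihood is conjugate: the posterior is Gamma(α + ΣXᵢ, β + n).
Batch 1: sum of counts S = 146 over n = 12 days.
After batch 1: Gamma(α+S, β+n) = Gamma(6.17+146, 4.37+12) = Gamma(152.17, 16.37).
Batch 2: sum of counts S = 140 over n = 10 days.
After batch 2: Gamma(α+S, β+n) = Gamma(152.17+140, 16.37+10) = Gamma(292.17, 26.37).
Mode of Gamma(α,β) for α≥1 is (α−1)/β = 291.17/26.37 = 11.0417.

11.0417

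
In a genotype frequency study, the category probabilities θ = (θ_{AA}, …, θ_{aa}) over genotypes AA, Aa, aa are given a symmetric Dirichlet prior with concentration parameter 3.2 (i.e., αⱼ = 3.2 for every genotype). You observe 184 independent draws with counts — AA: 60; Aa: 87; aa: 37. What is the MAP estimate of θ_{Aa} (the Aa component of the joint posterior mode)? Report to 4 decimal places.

0.4680

The Dirichlet prior is conjugate to the Multinomial likelihood: each posterior αⱼ = prior αⱼ + observed count nⱼ.
Posterior concentration: (63.2, 90.2, 40.2), total = 193.6.
Joint mode component: (α_{Aa}−1)/(Σα−K) = 89.2/190.6 = 0.4680.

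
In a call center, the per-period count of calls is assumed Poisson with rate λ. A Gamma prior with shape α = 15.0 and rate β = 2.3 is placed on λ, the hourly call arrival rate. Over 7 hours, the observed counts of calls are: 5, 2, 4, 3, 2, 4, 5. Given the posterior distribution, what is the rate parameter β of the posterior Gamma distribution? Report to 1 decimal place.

With a Gamma(shape α, rate β) prior, the Poisson likelihood is conjugate: the posterior is Gamma(α + ΣXᵢ, β + n).
Sum of counts S = 25 over n = 7 hours.
Posterior: Gamma(α+S, β+n) = Gamma(15.0+25, 2.3+7) = Gamma(40.0, 9.3).
Posterior β = 9.3.

9.3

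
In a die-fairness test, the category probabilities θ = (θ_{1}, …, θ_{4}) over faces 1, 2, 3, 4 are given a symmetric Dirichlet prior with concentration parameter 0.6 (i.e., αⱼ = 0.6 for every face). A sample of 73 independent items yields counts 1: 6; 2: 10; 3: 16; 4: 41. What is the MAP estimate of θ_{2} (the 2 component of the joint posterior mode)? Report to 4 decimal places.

The Dirichlet prior is conjugate to the Multinomial likelihood: each posterior αⱼ = prior αⱼ + observed count nⱼ.
Posterior concentration: (6.6, 10.6, 16.6, 41.6), total = 75.4.
Joint mode component: (α_{2}−1)/(Σα−K) = 9.6/71.4 = 0.1345.

0.1345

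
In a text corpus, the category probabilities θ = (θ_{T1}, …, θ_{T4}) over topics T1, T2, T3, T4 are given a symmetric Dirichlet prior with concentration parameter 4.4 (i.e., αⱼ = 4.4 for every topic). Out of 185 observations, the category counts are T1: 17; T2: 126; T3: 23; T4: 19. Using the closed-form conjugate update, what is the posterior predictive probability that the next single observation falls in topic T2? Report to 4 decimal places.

The Dirichlet prior is conjugate to the Multinomial likelihood: each posterior αⱼ = prior αⱼ + observed count nⱼ.
Posterior concentration: (21.4, 130.4, 27.4, 23.4), total = 202.6.
P(next = T2 | data) = α_{T2}/Σα = 0.6436.

0.6436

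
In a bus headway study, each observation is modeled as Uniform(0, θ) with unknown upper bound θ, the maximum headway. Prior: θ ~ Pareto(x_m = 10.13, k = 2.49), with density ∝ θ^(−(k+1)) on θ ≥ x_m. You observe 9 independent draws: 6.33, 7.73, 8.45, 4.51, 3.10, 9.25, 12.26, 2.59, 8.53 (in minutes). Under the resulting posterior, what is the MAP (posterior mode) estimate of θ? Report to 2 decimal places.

A Pareto(scale x_m, shape k) prior on the upper bound θ of Uniform(0, θ) is conjugate: posterior is Pareto(max(x_m, max xᵢ), k + n).
Sample maximum = 12.26; prior scale x_m = 10.13 → posterior scale = max = 12.26.
Posterior shape = 2.49 + 9 = 11.49.
The Pareto density is decreasing on [x_m, ∞), so the mode is x_m = 12.26.

12.26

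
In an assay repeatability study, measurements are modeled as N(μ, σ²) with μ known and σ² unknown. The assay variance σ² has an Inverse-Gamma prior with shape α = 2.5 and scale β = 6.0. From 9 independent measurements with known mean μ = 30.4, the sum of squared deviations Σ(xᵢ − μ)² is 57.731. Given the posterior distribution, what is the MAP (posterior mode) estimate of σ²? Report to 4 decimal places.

With known mean μ and an Inverse-Gamma(α, β) prior on σ², the Normal likelihood is conjugate: posterior is Inv-Gamma(α + n/2, β + Σ(xᵢ−μ)²/2).
Posterior: Inv-Gamma(2.5 + 9/2, 6.0 + 57.731/2) = Inv-Gamma(7.00, 34.8655).
Mode = β/(α+1) = 34.8655/8.00 = 4.3582.

4.3582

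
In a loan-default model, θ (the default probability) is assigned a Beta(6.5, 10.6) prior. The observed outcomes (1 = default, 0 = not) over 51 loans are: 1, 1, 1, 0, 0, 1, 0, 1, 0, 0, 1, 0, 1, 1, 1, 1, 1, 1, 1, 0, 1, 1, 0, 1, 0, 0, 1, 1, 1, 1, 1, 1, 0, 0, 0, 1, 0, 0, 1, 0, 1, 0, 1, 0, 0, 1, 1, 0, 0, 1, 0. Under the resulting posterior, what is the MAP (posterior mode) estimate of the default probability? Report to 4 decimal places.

The Beta prior is conjugate to a Binomial/Bernoulli likelihood; the update adds successes to α and failures to β.
Posterior: Beta(α+k, β+n−k) = Beta(6.5+29, 10.6+22) = Beta(35.5, 32.6).
Mode of Beta(a,b) for a,b>1 is (a−1)/(a+b−2) = 34.5/66.1 = 0.5219.

0.5219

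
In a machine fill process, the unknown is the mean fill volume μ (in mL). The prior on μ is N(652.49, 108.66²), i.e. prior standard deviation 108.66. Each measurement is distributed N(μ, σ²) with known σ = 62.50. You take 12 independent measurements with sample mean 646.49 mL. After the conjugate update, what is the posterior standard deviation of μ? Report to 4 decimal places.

For Normal data with known variance σ², a Normal(μ₀, σ₀²) prior on μ is conjugate. Posterior precision = 1/σ₀² + n/σ²; posterior mean is the precision-weighted average of μ₀ and x̄.
σ₀² = 108.66² = 11806.9956, σ² = 62.50² = 3906.25; σ² + n·σ₀² = 3906.25 + 12·11806.9956 = 145590.1972.
Posterior precision = 1/σ₀² + n/σ² = 1/11806.9956 + 12/3906.25 = (σ² + n·σ₀²)/(σ₀²σ²) = 145590.1972/(11806.9956·3906.25); posterior variance σₙ² = σ₀²σ²/(σ² + n·σ₀²) = 11806.9956·3906.25/145590.1972 = 316.786964.
Posterior SD = √σₙ² = √(11806.9956·3906.25/145590.1972) = 17.7985.

17.7985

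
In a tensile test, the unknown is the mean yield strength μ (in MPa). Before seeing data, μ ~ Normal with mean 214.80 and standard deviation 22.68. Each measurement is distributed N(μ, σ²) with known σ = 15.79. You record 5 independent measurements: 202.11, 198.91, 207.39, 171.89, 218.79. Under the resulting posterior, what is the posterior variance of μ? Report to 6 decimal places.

45.458063

For Normal data with known variance σ², a Normal(μ₀, σ₀²) prior on μ is conjugate. Posterior precision = 1/σ₀² + n/σ²; posterior mean is the precision-weighted average of μ₀ and x̄.
σ₀² = 22.68² = 514.3824, σ² = 15.79² = 249.3241; σ² + n·σ₀² = 249.3241 + 5·514.3824 = 2821.2361.
Posterior precision = 1/σ₀² + n/σ² = 1/514.3824 + 5/249.3241 = (σ² + n·σ₀²)/(σ₀²σ²) = 2821.2361/(514.3824·249.3241); posterior variance σₙ² = σ₀²σ²/(σ² + n·σ₀²) = 514.3824·249.3241/2821.2361 = 45.458063.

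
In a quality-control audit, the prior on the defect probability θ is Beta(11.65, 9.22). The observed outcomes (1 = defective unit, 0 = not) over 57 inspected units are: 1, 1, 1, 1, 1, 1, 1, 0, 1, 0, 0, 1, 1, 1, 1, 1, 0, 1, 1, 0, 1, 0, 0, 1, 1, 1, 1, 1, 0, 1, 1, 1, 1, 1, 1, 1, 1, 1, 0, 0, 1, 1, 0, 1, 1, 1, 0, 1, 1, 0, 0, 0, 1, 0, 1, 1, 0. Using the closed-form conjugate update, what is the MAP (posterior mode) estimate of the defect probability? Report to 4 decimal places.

The Beta prior is conjugate to a Binomial/Bernoulli likelihood; the update adds successes to α and failures to β.
Posterior: Beta(α+k, β+n−k) = Beta(11.65+40, 9.22+17) = Beta(51.65, 26.22).
Mode of Beta(a,b) for a,b>1 is (a−1)/(a+b−2) = 50.65/75.87 = 0.6676.

0.6676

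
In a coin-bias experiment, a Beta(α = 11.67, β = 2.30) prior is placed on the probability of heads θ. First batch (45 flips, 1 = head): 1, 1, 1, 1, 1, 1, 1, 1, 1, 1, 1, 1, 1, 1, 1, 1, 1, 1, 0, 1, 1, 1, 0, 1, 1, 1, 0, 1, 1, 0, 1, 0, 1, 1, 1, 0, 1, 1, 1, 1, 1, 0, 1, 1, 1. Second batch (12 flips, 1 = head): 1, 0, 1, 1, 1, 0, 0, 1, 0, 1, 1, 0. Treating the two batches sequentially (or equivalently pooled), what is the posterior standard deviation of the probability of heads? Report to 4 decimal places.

0.0473

The Beta prior is conjugate to a Binomial/Bernoulli likelihood; the update adds successes to α and failures to β.
After batch 1: Beta(11.67+38, 2.30+7) = Beta(49.67, 9.30).
After batch 2: Beta(49.67+7, 9.30+5) = Beta(56.67, 14.30).
Var = αβ/((α+β)²(α+β+1)) = 56.67·14.30/(70.97²·71.97) = 0.00223557; SD = √0.00223557 = 0.0473.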